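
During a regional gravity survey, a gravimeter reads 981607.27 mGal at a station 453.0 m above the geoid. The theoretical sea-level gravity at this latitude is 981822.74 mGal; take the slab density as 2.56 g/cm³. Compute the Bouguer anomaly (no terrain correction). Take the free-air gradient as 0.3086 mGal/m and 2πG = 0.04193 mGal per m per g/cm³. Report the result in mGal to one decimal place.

-124.3

Free-air correction = 0.3086 × 453.0 = 139.80 mGal
Free-air anomaly = 981607.27 − 981822.74 + (139.80) = -75.67 mGal
Bouguer slab correction = 0.04193 × 2.56 × 453.0 = 48.63 mGal
Simple Bouguer anomaly = -75.67 − (48.63) = -124.30 mGal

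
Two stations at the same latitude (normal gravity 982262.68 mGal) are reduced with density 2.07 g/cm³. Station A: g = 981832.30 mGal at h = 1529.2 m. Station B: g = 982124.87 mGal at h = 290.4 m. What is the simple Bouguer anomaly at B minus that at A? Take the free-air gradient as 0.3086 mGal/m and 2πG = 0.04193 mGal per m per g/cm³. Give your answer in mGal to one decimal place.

Δg_SB(A) = 981832.30 − 982262.68 + 0.3086×1529.2 − 0.04193×2.07×1529.2 = -91.20 mGal
Δg_SB(B) = 982124.87 − 982262.68 + 0.3086×290.4 − 0.04193×2.07×290.4 = -73.40 mGal
Difference = -73.40 − (-91.20) = 17.80 mGal

17.8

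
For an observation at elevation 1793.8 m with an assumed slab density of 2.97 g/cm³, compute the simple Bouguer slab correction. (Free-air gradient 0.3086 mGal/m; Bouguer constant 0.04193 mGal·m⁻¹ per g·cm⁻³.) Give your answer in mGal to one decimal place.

223.4

Bouguer slab correction = 0.04193 × 2.97 × 1793.8 = 223.4 mGal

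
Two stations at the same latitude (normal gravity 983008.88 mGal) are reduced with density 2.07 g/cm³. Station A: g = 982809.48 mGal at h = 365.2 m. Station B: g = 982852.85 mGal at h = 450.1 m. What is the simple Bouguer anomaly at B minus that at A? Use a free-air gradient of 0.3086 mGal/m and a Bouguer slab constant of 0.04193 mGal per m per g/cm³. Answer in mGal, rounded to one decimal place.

Δg_SB(A) = 982809.48 − 983008.88 + 0.3086×365.2 − 0.04193×2.07×365.2 = -118.40 mGal
Δg_SB(B) = 982852.85 − 983008.88 + 0.3086×450.1 − 0.04193×2.07×450.1 = -56.20 mGal
Difference = -56.20 − (-118.40) = 62.20 mGal

62.2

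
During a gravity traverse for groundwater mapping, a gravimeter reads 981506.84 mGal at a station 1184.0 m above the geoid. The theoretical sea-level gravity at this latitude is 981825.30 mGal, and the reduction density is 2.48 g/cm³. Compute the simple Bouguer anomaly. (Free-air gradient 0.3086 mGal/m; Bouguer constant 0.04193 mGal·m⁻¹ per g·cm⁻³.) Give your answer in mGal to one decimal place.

-76.2

Free-air correction = 0.3086 × 1184.0 = 365.38 mGal
Free-air anomaly = 981506.84 − 981825.30 + (365.38) = 46.92 mGal
Bouguer slab correction = 0.04193 × 2.48 × 1184.0 = 123.12 mGal
Simple Bouguer anomaly = 46.92 − (123.12) = -76.20 mGal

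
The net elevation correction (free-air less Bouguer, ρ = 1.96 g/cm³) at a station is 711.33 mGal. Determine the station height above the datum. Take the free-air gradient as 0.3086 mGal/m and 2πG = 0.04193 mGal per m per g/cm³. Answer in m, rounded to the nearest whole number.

Combined gradient = 0.3086 − 0.04193 × 1.96 = 0.2264172 mGal/m
h = 711.33 / 0.2264172 = 3141.68 m

3142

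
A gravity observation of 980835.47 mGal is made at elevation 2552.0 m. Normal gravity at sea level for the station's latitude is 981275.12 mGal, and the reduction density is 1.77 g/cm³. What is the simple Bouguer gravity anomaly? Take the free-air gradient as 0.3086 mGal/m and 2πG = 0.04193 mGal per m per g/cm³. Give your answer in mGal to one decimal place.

Free-air correction = 0.3086 × 2552.0 = 787.55 mGal
Free-air anomaly = 980835.47 − 981275.12 + (787.55) = 347.90 mGal
Bouguer slab correction = 0.04193 × 1.77 × 2552.0 = 189.40 mGal
Simple Bouguer anomaly = 347.90 − (189.40) = 158.50 mGal

158.5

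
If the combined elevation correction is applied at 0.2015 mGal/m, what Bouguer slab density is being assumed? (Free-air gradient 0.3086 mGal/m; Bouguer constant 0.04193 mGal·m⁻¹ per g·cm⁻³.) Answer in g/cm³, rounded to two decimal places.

2.55

0.2015 = 0.3086 − 0.04193 × ρ
ρ = (0.3086 − 0.2015) / 0.04193 = 2.55 g/cm³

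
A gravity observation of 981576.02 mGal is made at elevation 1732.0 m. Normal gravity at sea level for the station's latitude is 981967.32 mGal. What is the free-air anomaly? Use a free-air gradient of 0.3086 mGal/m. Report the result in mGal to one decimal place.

Free-air correction = 0.3086 × 1732.0 = 534.50 mGal
Free-air anomaly = 981576.02 − 981967.32 + (534.50) = 143.20 mGal

143.2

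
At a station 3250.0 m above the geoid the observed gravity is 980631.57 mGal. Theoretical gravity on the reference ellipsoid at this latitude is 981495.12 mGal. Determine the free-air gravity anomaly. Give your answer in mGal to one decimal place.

139.4

Free-air correction = 0.3086 × 3250.0 = 1002.95 mGal
Free-air anomaly = 980631.57 − 981495.12 + (1002.95) = 139.40 mGal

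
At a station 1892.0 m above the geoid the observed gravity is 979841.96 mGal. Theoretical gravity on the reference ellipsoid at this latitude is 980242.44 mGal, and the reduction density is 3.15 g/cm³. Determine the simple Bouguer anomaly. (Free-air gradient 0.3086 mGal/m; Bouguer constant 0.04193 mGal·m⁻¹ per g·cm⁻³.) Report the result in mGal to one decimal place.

-66.5

Free-air correction = 0.3086 × 1892.0 = 583.87 mGal
Free-air anomaly = 979841.96 − 980242.44 + (583.87) = 183.39 mGal
Bouguer slab correction = 0.04193 × 3.15 × 1892.0 = 249.89 mGal
Simple Bouguer anomaly = 183.39 − (249.89) = -66.50 mGal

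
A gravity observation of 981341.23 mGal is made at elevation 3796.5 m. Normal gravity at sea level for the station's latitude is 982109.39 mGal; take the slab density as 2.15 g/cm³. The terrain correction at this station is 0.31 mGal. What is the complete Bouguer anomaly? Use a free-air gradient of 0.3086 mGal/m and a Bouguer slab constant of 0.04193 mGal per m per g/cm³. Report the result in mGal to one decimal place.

Free-air correction = 0.3086 × 3796.5 = 1171.60 mGal
Free-air anomaly = 981341.23 − 982109.39 + (1171.60) = 403.44 mGal
Bouguer slab correction = 0.04193 × 2.15 × 3796.5 = 342.25 mGal
Simple Bouguer anomaly = 403.44 − (342.25) = 61.19 mGal
Complete Bouguer anomaly = 61.19 + 0.31 = 61.50 mGal

61.5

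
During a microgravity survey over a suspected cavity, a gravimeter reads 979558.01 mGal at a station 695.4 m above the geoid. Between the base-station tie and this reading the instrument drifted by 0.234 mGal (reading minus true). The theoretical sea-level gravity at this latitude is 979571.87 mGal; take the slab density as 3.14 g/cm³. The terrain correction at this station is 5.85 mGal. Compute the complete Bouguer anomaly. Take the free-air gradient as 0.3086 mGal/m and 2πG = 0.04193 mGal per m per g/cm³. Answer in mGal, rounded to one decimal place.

Drift-corrected reading = 979558.01 − (0.234) = 979557.776 mGal
Free-air correction = 0.3086 × 695.4 = 214.60 mGal
Free-air anomaly = 979557.776 − 979571.87 + (214.60) = 200.506 mGal
Bouguer slab correction = 0.04193 × 3.14 × 695.4 = 91.56 mGal
Simple Bouguer anomaly = 200.506 − (91.56) = 108.946 mGal
Complete Bouguer anomaly = 108.946 + 5.85 = 114.796 mGal

114.8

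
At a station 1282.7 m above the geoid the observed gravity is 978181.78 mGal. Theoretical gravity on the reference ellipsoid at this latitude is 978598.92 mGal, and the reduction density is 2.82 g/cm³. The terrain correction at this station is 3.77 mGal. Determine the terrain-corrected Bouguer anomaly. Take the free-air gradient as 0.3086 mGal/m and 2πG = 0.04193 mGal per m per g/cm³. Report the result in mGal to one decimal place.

-169.2

Free-air correction = 0.3086 × 1282.7 = 395.84 mGal
Free-air anomaly = 978181.78 − 978598.92 + (395.84) = -21.30 mGal
Bouguer slab correction = 0.04193 × 2.82 × 1282.7 = 151.67 mGal
Simple Bouguer anomaly = -21.30 − (151.67) = -172.97 mGal
Complete Bouguer anomaly = -172.97 + 3.77 = -169.20 mGal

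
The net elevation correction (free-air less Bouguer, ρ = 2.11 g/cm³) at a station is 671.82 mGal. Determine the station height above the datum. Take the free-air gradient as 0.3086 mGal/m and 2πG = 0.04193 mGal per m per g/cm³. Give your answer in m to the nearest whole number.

Combined gradient = 0.3086 − 0.04193 × 2.11 = 0.2201277 mGal/m
h = 671.82 / 0.2201277 = 3051.96 m

3052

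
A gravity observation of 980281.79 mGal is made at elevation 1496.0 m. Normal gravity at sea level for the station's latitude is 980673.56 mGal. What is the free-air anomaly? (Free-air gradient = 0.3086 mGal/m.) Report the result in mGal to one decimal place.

Free-air correction = 0.3086 × 1496.0 = 461.67 mGal
Free-air anomaly = 980281.79 − 980673.56 + (461.67) = 69.90 mGal

69.9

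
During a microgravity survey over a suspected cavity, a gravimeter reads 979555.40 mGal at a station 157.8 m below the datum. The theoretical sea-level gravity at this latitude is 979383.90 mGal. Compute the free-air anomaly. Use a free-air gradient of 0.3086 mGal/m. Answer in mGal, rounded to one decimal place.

122.8

Free-air correction = 0.3086 × -157.8 = -48.70 mGal
Free-air anomaly = 979555.40 − 979383.90 + (-48.70) = 122.80 mGal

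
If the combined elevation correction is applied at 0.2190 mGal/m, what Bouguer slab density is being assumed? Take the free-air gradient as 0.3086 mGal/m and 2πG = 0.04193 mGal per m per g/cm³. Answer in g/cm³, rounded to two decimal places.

0.2190 = 0.3086 − 0.04193 × ρ
ρ = (0.3086 − 0.2190) / 0.04193 = 2.14 g/cm³

2.14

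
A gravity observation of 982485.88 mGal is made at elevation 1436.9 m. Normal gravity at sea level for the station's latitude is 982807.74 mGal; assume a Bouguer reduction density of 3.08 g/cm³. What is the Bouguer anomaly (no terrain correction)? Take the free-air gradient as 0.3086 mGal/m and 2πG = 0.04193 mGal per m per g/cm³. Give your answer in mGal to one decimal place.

-64.0

Free-air correction = 0.3086 × 1436.9 = 443.43 mGal
Free-air anomaly = 982485.88 − 982807.74 + (443.43) = 121.57 mGal
Bouguer slab correction = 0.04193 × 3.08 × 1436.9 = 185.57 mGal
Simple Bouguer anomaly = 121.57 − (185.57) = -64.00 mGal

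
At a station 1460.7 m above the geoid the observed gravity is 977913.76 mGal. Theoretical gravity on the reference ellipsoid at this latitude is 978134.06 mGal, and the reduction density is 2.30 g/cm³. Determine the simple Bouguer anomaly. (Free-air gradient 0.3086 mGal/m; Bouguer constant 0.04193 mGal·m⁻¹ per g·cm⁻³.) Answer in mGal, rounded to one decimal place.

Free-air correction = 0.3086 × 1460.7 = 450.77 mGal
Free-air anomaly = 977913.76 − 978134.06 + (450.77) = 230.47 mGal
Bouguer slab correction = 0.04193 × 2.30 × 1460.7 = 140.87 mGal
Simple Bouguer anomaly = 230.47 − (140.87) = 89.60 mGal

89.6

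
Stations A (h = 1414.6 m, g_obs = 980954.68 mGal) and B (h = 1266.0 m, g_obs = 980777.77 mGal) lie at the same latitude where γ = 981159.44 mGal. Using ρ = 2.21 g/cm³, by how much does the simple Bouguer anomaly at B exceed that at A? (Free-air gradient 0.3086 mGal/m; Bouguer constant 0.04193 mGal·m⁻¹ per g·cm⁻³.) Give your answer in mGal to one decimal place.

-209.0

Δg_SB(A) = 980954.68 − 981159.44 + 0.3086×1414.6 − 0.04193×2.21×1414.6 = 100.70 mGal
Δg_SB(B) = 980777.77 − 981159.44 + 0.3086×1266.0 − 0.04193×2.21×1266.0 = -108.30 mGal
Difference = -108.30 − (100.70) = -209.00 mGal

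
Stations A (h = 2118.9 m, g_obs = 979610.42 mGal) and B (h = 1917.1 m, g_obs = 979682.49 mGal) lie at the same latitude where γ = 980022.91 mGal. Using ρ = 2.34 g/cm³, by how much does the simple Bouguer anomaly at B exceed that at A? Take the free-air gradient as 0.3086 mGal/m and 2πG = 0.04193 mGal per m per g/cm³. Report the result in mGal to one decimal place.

Δg_SB(A) = 979610.42 − 980022.91 + 0.3086×2118.9 − 0.04193×2.34×2118.9 = 33.50 mGal
Δg_SB(B) = 979682.49 − 980022.91 + 0.3086×1917.1 − 0.04193×2.34×1917.1 = 63.10 mGal
Difference = 63.10 − (33.50) = 29.60 mGal

29.6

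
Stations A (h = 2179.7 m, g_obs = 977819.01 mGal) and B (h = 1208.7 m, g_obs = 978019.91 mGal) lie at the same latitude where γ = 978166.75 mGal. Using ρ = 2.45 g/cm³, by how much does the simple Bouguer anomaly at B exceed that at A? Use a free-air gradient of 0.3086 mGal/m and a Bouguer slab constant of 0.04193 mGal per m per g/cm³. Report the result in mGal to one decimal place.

Δg_SB(A) = 977819.01 − 978166.75 + 0.3086×2179.7 − 0.04193×2.45×2179.7 = 101.00 mGal
Δg_SB(B) = 978019.91 − 978166.75 + 0.3086×1208.7 − 0.04193×2.45×1208.7 = 102.00 mGal
Difference = 102.00 − (101.00) = 1.00 mGal

1.0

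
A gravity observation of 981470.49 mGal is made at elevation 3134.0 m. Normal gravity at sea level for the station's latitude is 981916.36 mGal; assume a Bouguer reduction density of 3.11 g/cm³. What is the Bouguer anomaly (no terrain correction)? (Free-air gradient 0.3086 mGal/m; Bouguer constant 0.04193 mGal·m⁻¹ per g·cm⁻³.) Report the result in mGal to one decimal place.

112.6

Free-air correction = 0.3086 × 3134.0 = 967.15 mGal
Free-air anomaly = 981470.49 − 981916.36 + (967.15) = 521.28 mGal
Bouguer slab correction = 0.04193 × 3.11 × 3134.0 = 408.68 mGal
Simple Bouguer anomaly = 521.28 − (408.68) = 112.60 mGal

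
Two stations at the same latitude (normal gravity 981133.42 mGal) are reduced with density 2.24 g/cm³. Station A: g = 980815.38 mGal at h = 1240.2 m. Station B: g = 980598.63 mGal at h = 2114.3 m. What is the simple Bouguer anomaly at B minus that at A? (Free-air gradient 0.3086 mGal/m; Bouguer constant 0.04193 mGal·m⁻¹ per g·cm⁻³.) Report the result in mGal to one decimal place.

Δg_SB(A) = 980815.38 − 981133.42 + 0.3086×1240.2 − 0.04193×2.24×1240.2 = -51.80 mGal
Δg_SB(B) = 980598.63 − 981133.42 + 0.3086×2114.3 − 0.04193×2.24×2114.3 = -80.90 mGal
Difference = -80.90 − (-51.80) = -29.10 mGal

-29.1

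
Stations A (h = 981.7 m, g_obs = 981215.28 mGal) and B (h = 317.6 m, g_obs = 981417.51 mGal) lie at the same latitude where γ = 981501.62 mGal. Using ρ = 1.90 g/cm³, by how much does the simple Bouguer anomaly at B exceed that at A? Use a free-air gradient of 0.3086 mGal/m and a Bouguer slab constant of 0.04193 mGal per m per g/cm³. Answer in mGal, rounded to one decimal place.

50.2

Δg_SB(A) = 981215.28 − 981501.62 + 0.3086×981.7 − 0.04193×1.90×981.7 = -61.60 mGal
Δg_SB(B) = 981417.51 − 981501.62 + 0.3086×317.6 − 0.04193×1.90×317.6 = -11.40 mGal
Difference = -11.40 − (-61.60) = 50.20 mGal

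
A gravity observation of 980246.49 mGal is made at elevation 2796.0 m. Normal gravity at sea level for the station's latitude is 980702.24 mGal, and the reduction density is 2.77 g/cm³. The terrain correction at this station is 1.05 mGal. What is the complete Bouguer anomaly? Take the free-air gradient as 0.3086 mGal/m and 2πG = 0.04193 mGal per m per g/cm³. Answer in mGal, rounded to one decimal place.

83.4

Free-air correction = 0.3086 × 2796.0 = 862.85 mGal
Free-air anomaly = 980246.49 − 980702.24 + (862.85) = 407.10 mGal
Bouguer slab correction = 0.04193 × 2.77 × 2796.0 = 324.74 mGal
Simple Bouguer anomaly = 407.10 − (324.74) = 82.36 mGal
Complete Bouguer anomaly = 82.36 + 1.05 = 83.41 mGal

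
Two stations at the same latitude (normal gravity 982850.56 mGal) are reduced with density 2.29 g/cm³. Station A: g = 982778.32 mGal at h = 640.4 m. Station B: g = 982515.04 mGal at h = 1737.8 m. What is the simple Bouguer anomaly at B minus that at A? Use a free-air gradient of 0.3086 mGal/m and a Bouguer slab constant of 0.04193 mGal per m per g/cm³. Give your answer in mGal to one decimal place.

Δg_SB(A) = 982778.32 − 982850.56 + 0.3086×640.4 − 0.04193×2.29×640.4 = 63.90 mGal
Δg_SB(B) = 982515.04 − 982850.56 + 0.3086×1737.8 − 0.04193×2.29×1737.8 = 33.90 mGal
Difference = 33.90 − (63.90) = -30.00 mGal

-30.0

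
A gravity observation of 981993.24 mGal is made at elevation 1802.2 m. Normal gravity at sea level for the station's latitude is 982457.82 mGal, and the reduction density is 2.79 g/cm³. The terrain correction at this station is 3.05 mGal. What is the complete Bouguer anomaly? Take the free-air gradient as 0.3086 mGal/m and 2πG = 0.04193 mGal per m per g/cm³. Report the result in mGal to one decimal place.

-116.2

Free-air correction = 0.3086 × 1802.2 = 556.16 mGal
Free-air anomaly = 981993.24 − 982457.82 + (556.16) = 91.58 mGal
Bouguer slab correction = 0.04193 × 2.79 × 1802.2 = 210.83 mGal
Simple Bouguer anomaly = 91.58 − (210.83) = -119.25 mGal
Complete Bouguer anomaly = -119.25 + 3.05 = -116.20 mGal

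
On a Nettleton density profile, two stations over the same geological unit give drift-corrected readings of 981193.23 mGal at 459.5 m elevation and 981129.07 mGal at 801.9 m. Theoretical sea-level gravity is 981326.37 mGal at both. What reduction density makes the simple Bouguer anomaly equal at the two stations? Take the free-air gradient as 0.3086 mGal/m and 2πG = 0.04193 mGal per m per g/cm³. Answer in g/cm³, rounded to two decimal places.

Δg_obs = 981129.07 − 981193.23 = -64.16 mGal over Δh = 801.9 − 459.5 = 342.4 m
Equal Bouguer anomalies ⇒ Δg_obs + (0.3086 − 0.04193ρ)·Δh = 0
0.3086 − 0.04193ρ = −Δg_obs/Δh = 0.18738
ρ = (0.3086 − 0.18738) / 0.04193 = 2.89 g/cm³

2.89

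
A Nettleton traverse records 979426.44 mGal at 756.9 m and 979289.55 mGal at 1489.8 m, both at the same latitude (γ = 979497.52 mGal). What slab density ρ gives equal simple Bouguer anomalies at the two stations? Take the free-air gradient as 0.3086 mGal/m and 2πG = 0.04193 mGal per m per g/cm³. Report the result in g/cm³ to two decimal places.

Δg_obs = 979289.55 − 979426.44 = -136.89 mGal over Δh = 1489.8 − 756.9 = 732.9 m
Equal Bouguer anomalies ⇒ Δg_obs + (0.3086 − 0.04193ρ)·Δh = 0
0.3086 − 0.04193ρ = −Δg_obs/Δh = 0.18678
ρ = (0.3086 − 0.18678) / 0.04193 = 2.91 g/cm³

2.91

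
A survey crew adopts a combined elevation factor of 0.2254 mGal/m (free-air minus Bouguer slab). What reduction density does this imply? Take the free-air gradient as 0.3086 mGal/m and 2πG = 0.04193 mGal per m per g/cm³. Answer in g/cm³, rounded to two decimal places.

0.2254 = 0.3086 − 0.04193 × ρ
ρ = (0.3086 − 0.2254) / 0.04193 = 1.98 g/cm³

1.98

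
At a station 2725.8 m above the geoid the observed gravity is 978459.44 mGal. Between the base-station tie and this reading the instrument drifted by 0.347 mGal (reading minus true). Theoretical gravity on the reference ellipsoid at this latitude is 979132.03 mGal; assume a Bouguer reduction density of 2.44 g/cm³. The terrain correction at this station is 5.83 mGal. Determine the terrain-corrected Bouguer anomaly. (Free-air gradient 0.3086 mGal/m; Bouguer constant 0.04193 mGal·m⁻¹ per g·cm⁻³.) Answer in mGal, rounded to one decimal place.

-104.8

Drift-corrected reading = 978459.44 − (0.347) = 978459.093 mGal
Free-air correction = 0.3086 × 2725.8 = 841.18 mGal
Free-air anomaly = 978459.093 − 979132.03 + (841.18) = 168.243 mGal
Bouguer slab correction = 0.04193 × 2.44 × 2725.8 = 278.87 mGal
Simple Bouguer anomaly = 168.243 − (278.87) = -110.627 mGal
Complete Bouguer anomaly = -110.627 + 5.83 = -104.797 mGal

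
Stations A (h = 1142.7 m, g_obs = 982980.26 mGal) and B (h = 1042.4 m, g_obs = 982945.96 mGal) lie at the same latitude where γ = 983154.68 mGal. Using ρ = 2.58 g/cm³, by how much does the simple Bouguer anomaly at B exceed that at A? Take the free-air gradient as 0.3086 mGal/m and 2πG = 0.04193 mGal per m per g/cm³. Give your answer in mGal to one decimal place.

Δg_SB(A) = 982980.26 − 983154.68 + 0.3086×1142.7 − 0.04193×2.58×1142.7 = 54.60 mGal
Δg_SB(B) = 982945.96 − 983154.68 + 0.3086×1042.4 − 0.04193×2.58×1042.4 = 0.20 mGal
Difference = 0.20 − (54.60) = -54.40 mGal

-54.4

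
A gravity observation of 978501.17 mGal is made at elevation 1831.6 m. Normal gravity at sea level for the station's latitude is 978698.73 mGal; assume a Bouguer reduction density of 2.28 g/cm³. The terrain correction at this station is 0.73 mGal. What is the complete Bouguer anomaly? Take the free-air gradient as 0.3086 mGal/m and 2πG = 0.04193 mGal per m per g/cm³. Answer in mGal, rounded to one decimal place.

Free-air correction = 0.3086 × 1831.6 = 565.23 mGal
Free-air anomaly = 978501.17 − 978698.73 + (565.23) = 367.67 mGal
Bouguer slab correction = 0.04193 × 2.28 × 1831.6 = 175.10 mGal
Simple Bouguer anomaly = 367.67 − (175.10) = 192.57 mGal
Complete Bouguer anomaly = 192.57 + 0.73 = 193.30 mGal

193.3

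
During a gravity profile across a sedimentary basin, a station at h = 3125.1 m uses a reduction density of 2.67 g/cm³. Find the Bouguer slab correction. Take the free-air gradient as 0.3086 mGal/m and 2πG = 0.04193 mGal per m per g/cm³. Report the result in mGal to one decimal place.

Bouguer slab correction = 0.04193 × 2.67 × 3125.1 = 349.9 mGal

349.9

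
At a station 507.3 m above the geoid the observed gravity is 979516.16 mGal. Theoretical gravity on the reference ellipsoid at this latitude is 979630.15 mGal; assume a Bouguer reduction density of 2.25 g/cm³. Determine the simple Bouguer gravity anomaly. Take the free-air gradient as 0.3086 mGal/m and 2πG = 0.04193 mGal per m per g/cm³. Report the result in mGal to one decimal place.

-5.3

Free-air correction = 0.3086 × 507.3 = 156.55 mGal
Free-air anomaly = 979516.16 − 979630.15 + (156.55) = 42.56 mGal
Bouguer slab correction = 0.04193 × 2.25 × 507.3 = 47.86 mGal
Simple Bouguer anomaly = 42.56 − (47.86) = -5.30 mGal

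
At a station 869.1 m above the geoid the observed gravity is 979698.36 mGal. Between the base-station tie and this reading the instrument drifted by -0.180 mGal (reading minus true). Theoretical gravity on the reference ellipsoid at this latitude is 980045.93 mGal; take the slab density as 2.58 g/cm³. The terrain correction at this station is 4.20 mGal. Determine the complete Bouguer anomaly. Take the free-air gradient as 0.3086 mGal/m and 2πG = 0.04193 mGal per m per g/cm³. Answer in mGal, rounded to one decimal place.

-169.0

Drift-corrected reading = 979698.36 − (-0.180) = 979698.540 mGal
Free-air correction = 0.3086 × 869.1 = 268.20 mGal
Free-air anomaly = 979698.540 − 980045.93 + (268.20) = -79.190 mGal
Bouguer slab correction = 0.04193 × 2.58 × 869.1 = 94.02 mGal
Simple Bouguer anomaly = -79.190 − (94.02) = -173.210 mGal
Complete Bouguer anomaly = -173.210 + 4.20 = -169.010 mGal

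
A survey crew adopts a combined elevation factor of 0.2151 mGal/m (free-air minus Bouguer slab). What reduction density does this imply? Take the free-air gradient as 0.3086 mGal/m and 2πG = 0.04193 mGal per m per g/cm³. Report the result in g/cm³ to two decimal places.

0.2151 = 0.3086 − 0.04193 × ρ
ρ = (0.3086 − 0.2151) / 0.04193 = 2.23 g/cm³

2.23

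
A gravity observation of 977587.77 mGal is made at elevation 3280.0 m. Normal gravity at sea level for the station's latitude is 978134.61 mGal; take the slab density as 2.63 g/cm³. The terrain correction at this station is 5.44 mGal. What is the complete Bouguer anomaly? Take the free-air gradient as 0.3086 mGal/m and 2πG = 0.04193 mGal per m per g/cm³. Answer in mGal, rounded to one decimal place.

109.1

Free-air correction = 0.3086 × 3280.0 = 1012.21 mGal
Free-air anomaly = 977587.77 − 978134.61 + (1012.21) = 465.37 mGal
Bouguer slab correction = 0.04193 × 2.63 × 3280.0 = 361.70 mGal
Simple Bouguer anomaly = 465.37 − (361.70) = 103.67 mGal
Complete Bouguer anomaly = 103.67 + 5.44 = 109.11 mGal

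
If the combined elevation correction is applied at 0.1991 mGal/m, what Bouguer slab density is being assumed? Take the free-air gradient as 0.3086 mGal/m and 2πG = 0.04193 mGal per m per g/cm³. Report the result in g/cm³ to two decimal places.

2.61

0.1991 = 0.3086 − 0.04193 × ρ
ρ = (0.3086 − 0.1991) / 0.04193 = 2.61 g/cm³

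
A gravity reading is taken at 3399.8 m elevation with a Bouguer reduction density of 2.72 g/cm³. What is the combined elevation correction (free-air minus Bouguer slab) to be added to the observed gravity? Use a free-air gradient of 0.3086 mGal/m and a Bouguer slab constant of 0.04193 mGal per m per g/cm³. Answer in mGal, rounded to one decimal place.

Combined gradient = 0.3086 − 0.04193 × 2.72 = 0.1945504 mGal/m
Combined elevation correction = 0.1945504 × 3399.8 = 661.4 mGal

661.4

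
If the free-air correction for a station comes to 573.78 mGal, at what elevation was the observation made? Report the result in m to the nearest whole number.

h = 573.78 / 0.3086 = 1859.30 m

1859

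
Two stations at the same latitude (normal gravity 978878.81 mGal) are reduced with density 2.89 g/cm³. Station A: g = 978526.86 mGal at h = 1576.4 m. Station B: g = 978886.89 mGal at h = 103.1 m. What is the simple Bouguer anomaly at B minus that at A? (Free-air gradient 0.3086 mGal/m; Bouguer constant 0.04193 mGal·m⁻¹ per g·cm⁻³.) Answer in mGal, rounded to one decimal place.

83.9

Δg_SB(A) = 978526.86 − 978878.81 + 0.3086×1576.4 − 0.04193×2.89×1576.4 = -56.50 mGal
Δg_SB(B) = 978886.89 − 978878.81 + 0.3086×103.1 − 0.04193×2.89×103.1 = 27.40 mGal
Difference = 27.40 − (-56.50) = 83.90 mGal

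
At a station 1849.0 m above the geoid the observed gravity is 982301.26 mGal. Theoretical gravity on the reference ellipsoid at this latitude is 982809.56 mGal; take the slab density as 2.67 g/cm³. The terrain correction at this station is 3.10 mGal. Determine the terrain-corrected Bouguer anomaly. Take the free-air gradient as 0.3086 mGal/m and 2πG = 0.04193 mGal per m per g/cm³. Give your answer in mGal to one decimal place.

Free-air correction = 0.3086 × 1849.0 = 570.60 mGal
Free-air anomaly = 982301.26 − 982809.56 + (570.60) = 62.30 mGal
Bouguer slab correction = 0.04193 × 2.67 × 1849.0 = 207.00 mGal
Simple Bouguer anomaly = 62.30 − (207.00) = -144.70 mGal
Complete Bouguer anomaly = -144.70 + 3.10 = -141.60 mGal

-141.6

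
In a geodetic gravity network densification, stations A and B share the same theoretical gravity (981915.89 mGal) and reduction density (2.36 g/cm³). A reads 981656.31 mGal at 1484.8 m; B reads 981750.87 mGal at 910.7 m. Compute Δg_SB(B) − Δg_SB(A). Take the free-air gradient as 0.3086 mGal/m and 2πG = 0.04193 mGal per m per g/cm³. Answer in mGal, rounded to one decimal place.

-25.8

Δg_SB(A) = 981656.31 − 981915.89 + 0.3086×1484.8 − 0.04193×2.36×1484.8 = 51.70 mGal
Δg_SB(B) = 981750.87 − 981915.89 + 0.3086×910.7 − 0.04193×2.36×910.7 = 25.90 mGal
Difference = 25.90 − (51.70) = -25.80 mGal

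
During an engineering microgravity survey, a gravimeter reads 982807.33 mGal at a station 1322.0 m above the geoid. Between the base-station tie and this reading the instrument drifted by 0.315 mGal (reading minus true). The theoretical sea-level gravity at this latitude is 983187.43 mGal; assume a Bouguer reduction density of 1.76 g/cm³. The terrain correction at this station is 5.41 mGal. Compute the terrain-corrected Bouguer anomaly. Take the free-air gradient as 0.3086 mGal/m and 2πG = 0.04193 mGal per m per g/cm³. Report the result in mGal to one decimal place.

Drift-corrected reading = 982807.33 − (0.315) = 982807.015 mGal
Free-air correction = 0.3086 × 1322.0 = 407.97 mGal
Free-air anomaly = 982807.015 − 983187.43 + (407.97) = 27.555 mGal
Bouguer slab correction = 0.04193 × 1.76 × 1322.0 = 97.56 mGal
Simple Bouguer anomaly = 27.555 − (97.56) = -70.005 mGal
Complete Bouguer anomaly = -70.005 + 5.41 = -64.595 mGal

-64.6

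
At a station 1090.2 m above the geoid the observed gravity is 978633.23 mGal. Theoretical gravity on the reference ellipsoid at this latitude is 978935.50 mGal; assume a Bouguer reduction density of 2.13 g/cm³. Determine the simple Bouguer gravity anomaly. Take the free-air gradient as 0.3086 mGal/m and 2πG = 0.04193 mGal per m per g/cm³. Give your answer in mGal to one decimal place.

-63.2

Free-air correction = 0.3086 × 1090.2 = 336.44 mGal
Free-air anomaly = 978633.23 − 978935.50 + (336.44) = 34.17 mGal
Bouguer slab correction = 0.04193 × 2.13 × 1090.2 = 97.37 mGal
Simple Bouguer anomaly = 34.17 − (97.37) = -63.20 mGal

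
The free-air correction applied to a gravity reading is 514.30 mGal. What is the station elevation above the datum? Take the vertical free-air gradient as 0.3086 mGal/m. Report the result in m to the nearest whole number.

h = 514.30 / 0.3086 = 1666.56 m

1667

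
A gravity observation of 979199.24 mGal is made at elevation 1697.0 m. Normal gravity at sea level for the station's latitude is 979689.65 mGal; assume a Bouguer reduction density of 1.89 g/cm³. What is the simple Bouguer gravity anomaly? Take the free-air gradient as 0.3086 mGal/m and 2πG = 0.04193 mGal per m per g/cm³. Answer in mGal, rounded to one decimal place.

Free-air correction = 0.3086 × 1697.0 = 523.69 mGal
Free-air anomaly = 979199.24 − 979689.65 + (523.69) = 33.28 mGal
Bouguer slab correction = 0.04193 × 1.89 × 1697.0 = 134.48 mGal
Simple Bouguer anomaly = 33.28 − (134.48) = -101.20 mGal

-101.2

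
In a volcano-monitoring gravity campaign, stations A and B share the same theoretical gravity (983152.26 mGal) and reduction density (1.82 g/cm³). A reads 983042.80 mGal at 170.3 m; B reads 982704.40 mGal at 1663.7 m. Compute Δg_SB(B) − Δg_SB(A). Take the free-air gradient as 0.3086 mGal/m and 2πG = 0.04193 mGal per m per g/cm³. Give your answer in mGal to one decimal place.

Δg_SB(A) = 983042.80 − 983152.26 + 0.3086×170.3 − 0.04193×1.82×170.3 = -69.90 mGal
Δg_SB(B) = 982704.40 − 983152.26 + 0.3086×1663.7 − 0.04193×1.82×1663.7 = -61.40 mGal
Difference = -61.40 − (-69.90) = 8.50 mGal

8.5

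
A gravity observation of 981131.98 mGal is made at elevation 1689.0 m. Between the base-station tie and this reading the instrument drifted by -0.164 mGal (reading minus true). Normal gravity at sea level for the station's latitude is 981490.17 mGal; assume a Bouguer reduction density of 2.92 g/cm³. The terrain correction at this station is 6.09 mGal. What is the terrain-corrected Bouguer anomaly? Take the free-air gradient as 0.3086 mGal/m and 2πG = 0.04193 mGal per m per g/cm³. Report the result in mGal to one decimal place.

-37.5

Drift-corrected reading = 981131.98 − (-0.164) = 981132.144 mGal
Free-air correction = 0.3086 × 1689.0 = 521.23 mGal
Free-air anomaly = 981132.144 − 981490.17 + (521.23) = 163.204 mGal
Bouguer slab correction = 0.04193 × 2.92 × 1689.0 = 206.79 mGal
Simple Bouguer anomaly = 163.204 − (206.79) = -43.586 mGal
Complete Bouguer anomaly = -43.586 + 6.09 = -37.496 mGal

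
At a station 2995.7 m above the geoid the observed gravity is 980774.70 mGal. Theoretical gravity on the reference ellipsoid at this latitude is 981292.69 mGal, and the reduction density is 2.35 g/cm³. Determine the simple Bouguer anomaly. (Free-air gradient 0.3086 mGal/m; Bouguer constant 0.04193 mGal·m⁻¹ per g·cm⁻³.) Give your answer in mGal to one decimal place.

Free-air correction = 0.3086 × 2995.7 = 924.47 mGal
Free-air anomaly = 980774.70 − 981292.69 + (924.47) = 406.48 mGal
Bouguer slab correction = 0.04193 × 2.35 × 2995.7 = 295.18 mGal
Simple Bouguer anomaly = 406.48 − (295.18) = 111.30 mGal

111.3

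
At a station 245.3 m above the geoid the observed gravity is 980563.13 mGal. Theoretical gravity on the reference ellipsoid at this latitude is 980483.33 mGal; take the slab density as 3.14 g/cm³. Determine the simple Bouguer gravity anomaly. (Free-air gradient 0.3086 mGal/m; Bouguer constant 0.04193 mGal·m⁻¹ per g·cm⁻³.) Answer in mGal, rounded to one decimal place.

Free-air correction = 0.3086 × 245.3 = 75.70 mGal
Free-air anomaly = 980563.13 − 980483.33 + (75.70) = 155.50 mGal
Bouguer slab correction = 0.04193 × 3.14 × 245.3 = 32.30 mGal
Simple Bouguer anomaly = 155.50 − (32.30) = 123.20 mGal

123.2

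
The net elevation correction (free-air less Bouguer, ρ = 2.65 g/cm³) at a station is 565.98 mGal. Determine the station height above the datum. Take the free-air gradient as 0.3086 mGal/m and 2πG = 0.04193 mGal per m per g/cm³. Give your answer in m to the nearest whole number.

Combined gradient = 0.3086 − 0.04193 × 2.65 = 0.1974855 mGal/m
h = 565.98 / 0.1974855 = 2865.93 m

2866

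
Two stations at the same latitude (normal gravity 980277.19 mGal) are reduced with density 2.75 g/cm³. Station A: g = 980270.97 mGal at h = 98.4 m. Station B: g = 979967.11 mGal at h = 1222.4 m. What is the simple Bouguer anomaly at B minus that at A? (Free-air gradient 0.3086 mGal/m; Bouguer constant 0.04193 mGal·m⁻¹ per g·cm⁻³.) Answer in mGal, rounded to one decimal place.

-86.6

Δg_SB(A) = 980270.97 − 980277.19 + 0.3086×98.4 − 0.04193×2.75×98.4 = 12.80 mGal
Δg_SB(B) = 979967.11 − 980277.19 + 0.3086×1222.4 − 0.04193×2.75×1222.4 = -73.80 mGal
Difference = -73.80 − (12.80) = -86.60 mGal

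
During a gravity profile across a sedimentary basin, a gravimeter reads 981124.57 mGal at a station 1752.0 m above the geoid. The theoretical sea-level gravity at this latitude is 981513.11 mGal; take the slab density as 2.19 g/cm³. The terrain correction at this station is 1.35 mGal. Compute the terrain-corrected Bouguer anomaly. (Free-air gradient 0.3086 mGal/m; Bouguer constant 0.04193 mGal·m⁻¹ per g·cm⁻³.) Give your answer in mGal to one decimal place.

Free-air correction = 0.3086 × 1752.0 = 540.67 mGal
Free-air anomaly = 981124.57 − 981513.11 + (540.67) = 152.13 mGal
Bouguer slab correction = 0.04193 × 2.19 × 1752.0 = 160.88 mGal
Simple Bouguer anomaly = 152.13 − (160.88) = -8.75 mGal
Complete Bouguer anomaly = -8.75 + 1.35 = -7.40 mGal

-7.4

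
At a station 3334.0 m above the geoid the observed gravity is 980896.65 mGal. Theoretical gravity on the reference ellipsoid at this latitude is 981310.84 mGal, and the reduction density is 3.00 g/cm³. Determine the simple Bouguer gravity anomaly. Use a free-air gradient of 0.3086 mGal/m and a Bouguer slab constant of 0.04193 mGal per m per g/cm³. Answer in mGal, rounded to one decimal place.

Free-air correction = 0.3086 × 3334.0 = 1028.87 mGal
Free-air anomaly = 980896.65 − 981310.84 + (1028.87) = 614.68 mGal
Bouguer slab correction = 0.04193 × 3.00 × 3334.0 = 419.38 mGal
Simple Bouguer anomaly = 614.68 − (419.38) = 195.30 mGal

195.3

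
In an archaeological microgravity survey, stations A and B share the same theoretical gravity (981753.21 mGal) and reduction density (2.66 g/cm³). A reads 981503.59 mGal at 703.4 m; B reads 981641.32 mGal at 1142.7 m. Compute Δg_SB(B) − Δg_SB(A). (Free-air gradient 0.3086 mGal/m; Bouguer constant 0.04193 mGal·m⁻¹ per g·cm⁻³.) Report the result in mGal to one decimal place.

224.3

Δg_SB(A) = 981503.59 − 981753.21 + 0.3086×703.4 − 0.04193×2.66×703.4 = -111.00 mGal
Δg_SB(B) = 981641.32 − 981753.21 + 0.3086×1142.7 − 0.04193×2.66×1142.7 = 113.30 mGal
Difference = 113.30 − (-111.00) = 224.30 mGal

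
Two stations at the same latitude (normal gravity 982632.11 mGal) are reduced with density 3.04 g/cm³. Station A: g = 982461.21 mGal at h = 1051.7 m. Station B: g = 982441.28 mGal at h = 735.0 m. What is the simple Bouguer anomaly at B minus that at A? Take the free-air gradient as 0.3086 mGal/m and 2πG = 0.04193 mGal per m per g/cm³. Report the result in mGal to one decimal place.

-77.3

Δg_SB(A) = 982461.21 − 982632.11 + 0.3086×1051.7 − 0.04193×3.04×1051.7 = 19.60 mGal
Δg_SB(B) = 982441.28 − 982632.11 + 0.3086×735.0 − 0.04193×3.04×735.0 = -57.70 mGal
Difference = -57.70 − (19.60) = -77.30 mGal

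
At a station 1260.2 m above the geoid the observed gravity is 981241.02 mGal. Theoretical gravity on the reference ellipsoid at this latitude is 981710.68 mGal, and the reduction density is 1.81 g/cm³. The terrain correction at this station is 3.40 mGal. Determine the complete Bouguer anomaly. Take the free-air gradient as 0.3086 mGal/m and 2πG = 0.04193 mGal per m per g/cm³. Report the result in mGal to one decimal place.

-173.0

Free-air correction = 0.3086 × 1260.2 = 388.90 mGal
Free-air anomaly = 981241.02 − 981710.68 + (388.90) = -80.76 mGal
Bouguer slab correction = 0.04193 × 1.81 × 1260.2 = 95.64 mGal
Simple Bouguer anomaly = -80.76 − (95.64) = -176.40 mGal
Complete Bouguer anomaly = -176.40 + 3.40 = -173.00 mGal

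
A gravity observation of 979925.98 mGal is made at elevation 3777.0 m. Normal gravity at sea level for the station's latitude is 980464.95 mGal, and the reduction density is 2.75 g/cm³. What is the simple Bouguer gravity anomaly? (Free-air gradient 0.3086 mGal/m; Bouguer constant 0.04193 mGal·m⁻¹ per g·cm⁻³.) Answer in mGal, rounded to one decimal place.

191.1

Free-air correction = 0.3086 × 3777.0 = 1165.58 mGal
Free-air anomaly = 979925.98 − 980464.95 + (1165.58) = 626.61 mGal
Bouguer slab correction = 0.04193 × 2.75 × 3777.0 = 435.52 mGal
Simple Bouguer anomaly = 626.61 − (435.52) = 191.09 mGal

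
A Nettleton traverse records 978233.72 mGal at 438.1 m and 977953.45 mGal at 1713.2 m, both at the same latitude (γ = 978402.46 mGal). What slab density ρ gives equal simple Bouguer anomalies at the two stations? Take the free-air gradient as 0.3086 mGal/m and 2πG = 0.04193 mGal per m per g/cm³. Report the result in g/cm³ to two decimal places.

2.12

Δg_obs = 977953.45 − 978233.72 = -280.27 mGal over Δh = 1713.2 − 438.1 = 1275.1 m
Equal Bouguer anomalies ⇒ Δg_obs + (0.3086 − 0.04193ρ)·Δh = 0
0.3086 − 0.04193ρ = −Δg_obs/Δh = 0.21980
ρ = (0.3086 − 0.21980) / 0.04193 = 2.12 g/cm³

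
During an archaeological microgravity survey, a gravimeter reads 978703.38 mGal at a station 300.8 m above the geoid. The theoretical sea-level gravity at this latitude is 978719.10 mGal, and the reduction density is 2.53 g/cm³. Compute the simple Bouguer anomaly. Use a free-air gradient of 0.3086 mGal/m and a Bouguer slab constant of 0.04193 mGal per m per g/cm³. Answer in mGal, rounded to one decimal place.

Free-air correction = 0.3086 × 300.8 = 92.83 mGal
Free-air anomaly = 978703.38 − 978719.10 + (92.83) = 77.11 mGal
Bouguer slab correction = 0.04193 × 2.53 × 300.8 = 31.91 mGal
Simple Bouguer anomaly = 77.11 − (31.91) = 45.20 mGal

45.2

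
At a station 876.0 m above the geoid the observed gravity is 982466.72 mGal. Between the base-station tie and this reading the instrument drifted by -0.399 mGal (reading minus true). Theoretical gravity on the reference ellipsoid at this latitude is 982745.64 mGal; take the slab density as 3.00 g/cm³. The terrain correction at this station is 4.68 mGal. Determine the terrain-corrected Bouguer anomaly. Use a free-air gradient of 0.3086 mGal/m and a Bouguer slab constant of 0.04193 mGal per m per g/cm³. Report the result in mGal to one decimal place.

Drift-corrected reading = 982466.72 − (-0.399) = 982467.119 mGal
Free-air correction = 0.3086 × 876.0 = 270.33 mGal
Free-air anomaly = 982467.119 − 982745.64 + (270.33) = -8.191 mGal
Bouguer slab correction = 0.04193 × 3.00 × 876.0 = 110.19 mGal
Simple Bouguer anomaly = -8.191 − (110.19) = -118.381 mGal
Complete Bouguer anomaly = -118.381 + 4.68 = -113.701 mGal

-113.7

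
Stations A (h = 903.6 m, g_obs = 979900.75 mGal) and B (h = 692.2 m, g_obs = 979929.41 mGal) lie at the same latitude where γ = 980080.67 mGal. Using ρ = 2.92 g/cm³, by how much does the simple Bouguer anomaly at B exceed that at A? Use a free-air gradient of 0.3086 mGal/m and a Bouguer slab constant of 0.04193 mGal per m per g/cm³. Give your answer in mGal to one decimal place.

Δg_SB(A) = 979900.75 − 980080.67 + 0.3086×903.6 − 0.04193×2.92×903.6 = -11.70 mGal
Δg_SB(B) = 979929.41 − 980080.67 + 0.3086×692.2 − 0.04193×2.92×692.2 = -22.40 mGal
Difference = -22.40 − (-11.70) = -10.70 mGal

-10.7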